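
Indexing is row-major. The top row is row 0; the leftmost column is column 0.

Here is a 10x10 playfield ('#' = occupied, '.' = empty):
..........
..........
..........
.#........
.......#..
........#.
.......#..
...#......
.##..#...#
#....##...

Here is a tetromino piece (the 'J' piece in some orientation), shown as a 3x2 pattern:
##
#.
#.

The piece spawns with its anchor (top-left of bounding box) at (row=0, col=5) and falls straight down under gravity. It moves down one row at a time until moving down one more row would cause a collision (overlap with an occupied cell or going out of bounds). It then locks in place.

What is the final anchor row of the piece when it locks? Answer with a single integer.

Answer: 5

Derivation:
Spawn at (row=0, col=5). Try each row:
  row 0: fits
  row 1: fits
  row 2: fits
  row 3: fits
  row 4: fits
  row 5: fits
  row 6: blocked -> lock at row 5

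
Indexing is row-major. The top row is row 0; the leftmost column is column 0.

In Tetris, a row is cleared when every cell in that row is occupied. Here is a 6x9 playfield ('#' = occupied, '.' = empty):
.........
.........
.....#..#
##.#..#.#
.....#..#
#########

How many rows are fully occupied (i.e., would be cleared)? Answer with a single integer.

Check each row:
  row 0: 9 empty cells -> not full
  row 1: 9 empty cells -> not full
  row 2: 7 empty cells -> not full
  row 3: 4 empty cells -> not full
  row 4: 7 empty cells -> not full
  row 5: 0 empty cells -> FULL (clear)
Total rows cleared: 1

Answer: 1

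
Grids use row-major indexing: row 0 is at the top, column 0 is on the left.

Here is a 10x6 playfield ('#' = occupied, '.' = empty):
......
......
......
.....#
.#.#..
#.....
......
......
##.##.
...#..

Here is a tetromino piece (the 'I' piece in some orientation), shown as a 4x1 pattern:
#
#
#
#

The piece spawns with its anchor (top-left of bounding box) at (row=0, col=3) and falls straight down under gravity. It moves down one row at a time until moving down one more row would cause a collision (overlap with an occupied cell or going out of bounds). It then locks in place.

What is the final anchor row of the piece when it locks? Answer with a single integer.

Spawn at (row=0, col=3). Try each row:
  row 0: fits
  row 1: blocked -> lock at row 0

Answer: 0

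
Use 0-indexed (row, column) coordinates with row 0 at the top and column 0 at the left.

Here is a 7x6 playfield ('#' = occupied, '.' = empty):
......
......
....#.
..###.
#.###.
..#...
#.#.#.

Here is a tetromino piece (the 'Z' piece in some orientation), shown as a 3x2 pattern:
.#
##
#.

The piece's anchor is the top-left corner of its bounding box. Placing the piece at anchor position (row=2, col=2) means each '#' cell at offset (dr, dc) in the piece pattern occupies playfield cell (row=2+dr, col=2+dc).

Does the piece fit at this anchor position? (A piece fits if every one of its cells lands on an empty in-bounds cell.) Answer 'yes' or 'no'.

Check each piece cell at anchor (2, 2):
  offset (0,1) -> (2,3): empty -> OK
  offset (1,0) -> (3,2): occupied ('#') -> FAIL
  offset (1,1) -> (3,3): occupied ('#') -> FAIL
  offset (2,0) -> (4,2): occupied ('#') -> FAIL
All cells valid: no

Answer: no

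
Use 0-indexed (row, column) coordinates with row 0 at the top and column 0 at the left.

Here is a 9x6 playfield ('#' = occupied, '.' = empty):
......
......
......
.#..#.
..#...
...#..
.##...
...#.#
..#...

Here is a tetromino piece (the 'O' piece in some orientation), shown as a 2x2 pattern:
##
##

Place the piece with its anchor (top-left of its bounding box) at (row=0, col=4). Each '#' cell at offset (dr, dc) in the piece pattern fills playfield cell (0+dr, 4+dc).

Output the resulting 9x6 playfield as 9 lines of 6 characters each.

Fill (0+0,4+0) = (0,4)
Fill (0+0,4+1) = (0,5)
Fill (0+1,4+0) = (1,4)
Fill (0+1,4+1) = (1,5)

Answer: ....##
....##
......
.#..#.
..#...
...#..
.##...
...#.#
..#...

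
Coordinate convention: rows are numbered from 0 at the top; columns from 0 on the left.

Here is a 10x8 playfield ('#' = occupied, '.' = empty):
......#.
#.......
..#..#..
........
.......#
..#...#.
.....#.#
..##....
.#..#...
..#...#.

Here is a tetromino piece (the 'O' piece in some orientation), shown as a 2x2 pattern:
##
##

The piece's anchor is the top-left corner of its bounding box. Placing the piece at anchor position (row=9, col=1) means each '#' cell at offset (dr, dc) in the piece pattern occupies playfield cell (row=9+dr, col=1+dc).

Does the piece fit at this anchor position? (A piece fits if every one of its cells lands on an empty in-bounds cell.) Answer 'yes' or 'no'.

Answer: no

Derivation:
Check each piece cell at anchor (9, 1):
  offset (0,0) -> (9,1): empty -> OK
  offset (0,1) -> (9,2): occupied ('#') -> FAIL
  offset (1,0) -> (10,1): out of bounds -> FAIL
  offset (1,1) -> (10,2): out of bounds -> FAIL
All cells valid: no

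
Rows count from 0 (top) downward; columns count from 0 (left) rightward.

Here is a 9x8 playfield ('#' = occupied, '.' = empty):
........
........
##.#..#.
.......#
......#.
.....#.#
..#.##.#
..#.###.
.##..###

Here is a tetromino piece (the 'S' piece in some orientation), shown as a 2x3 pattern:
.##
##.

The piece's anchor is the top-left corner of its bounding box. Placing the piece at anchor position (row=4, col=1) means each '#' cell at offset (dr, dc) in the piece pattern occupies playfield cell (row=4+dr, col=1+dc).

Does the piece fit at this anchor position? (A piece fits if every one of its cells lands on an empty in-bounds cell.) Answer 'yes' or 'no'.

Check each piece cell at anchor (4, 1):
  offset (0,1) -> (4,2): empty -> OK
  offset (0,2) -> (4,3): empty -> OK
  offset (1,0) -> (5,1): empty -> OK
  offset (1,1) -> (5,2): empty -> OK
All cells valid: yes

Answer: yes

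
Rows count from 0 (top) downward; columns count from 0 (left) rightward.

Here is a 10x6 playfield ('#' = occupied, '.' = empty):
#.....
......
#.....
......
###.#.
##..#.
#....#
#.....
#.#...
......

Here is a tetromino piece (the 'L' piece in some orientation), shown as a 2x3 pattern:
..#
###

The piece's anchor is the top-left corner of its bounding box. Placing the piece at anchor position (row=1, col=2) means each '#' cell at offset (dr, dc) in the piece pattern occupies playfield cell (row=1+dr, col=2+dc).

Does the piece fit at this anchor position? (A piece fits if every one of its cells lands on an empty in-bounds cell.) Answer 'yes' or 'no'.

Check each piece cell at anchor (1, 2):
  offset (0,2) -> (1,4): empty -> OK
  offset (1,0) -> (2,2): empty -> OK
  offset (1,1) -> (2,3): empty -> OK
  offset (1,2) -> (2,4): empty -> OK
All cells valid: yes

Answer: yes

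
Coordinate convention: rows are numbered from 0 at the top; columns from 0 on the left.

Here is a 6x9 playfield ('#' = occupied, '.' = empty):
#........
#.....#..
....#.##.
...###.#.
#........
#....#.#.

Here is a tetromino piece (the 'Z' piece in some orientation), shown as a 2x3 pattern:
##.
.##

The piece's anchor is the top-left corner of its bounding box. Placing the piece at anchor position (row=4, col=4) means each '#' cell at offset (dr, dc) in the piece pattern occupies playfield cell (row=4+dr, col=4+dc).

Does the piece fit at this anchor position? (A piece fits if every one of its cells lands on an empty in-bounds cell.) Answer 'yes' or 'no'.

Check each piece cell at anchor (4, 4):
  offset (0,0) -> (4,4): empty -> OK
  offset (0,1) -> (4,5): empty -> OK
  offset (1,1) -> (5,5): occupied ('#') -> FAIL
  offset (1,2) -> (5,6): empty -> OK
All cells valid: no

Answer: no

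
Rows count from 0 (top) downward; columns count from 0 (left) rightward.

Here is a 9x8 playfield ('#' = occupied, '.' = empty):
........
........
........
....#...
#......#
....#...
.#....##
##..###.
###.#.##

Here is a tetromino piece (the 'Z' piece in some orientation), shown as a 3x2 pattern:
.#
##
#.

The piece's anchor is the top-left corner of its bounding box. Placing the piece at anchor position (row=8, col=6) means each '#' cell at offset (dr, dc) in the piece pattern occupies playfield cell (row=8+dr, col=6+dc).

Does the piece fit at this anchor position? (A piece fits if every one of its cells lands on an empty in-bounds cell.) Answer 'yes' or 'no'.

Answer: no

Derivation:
Check each piece cell at anchor (8, 6):
  offset (0,1) -> (8,7): occupied ('#') -> FAIL
  offset (1,0) -> (9,6): out of bounds -> FAIL
  offset (1,1) -> (9,7): out of bounds -> FAIL
  offset (2,0) -> (10,6): out of bounds -> FAIL
All cells valid: no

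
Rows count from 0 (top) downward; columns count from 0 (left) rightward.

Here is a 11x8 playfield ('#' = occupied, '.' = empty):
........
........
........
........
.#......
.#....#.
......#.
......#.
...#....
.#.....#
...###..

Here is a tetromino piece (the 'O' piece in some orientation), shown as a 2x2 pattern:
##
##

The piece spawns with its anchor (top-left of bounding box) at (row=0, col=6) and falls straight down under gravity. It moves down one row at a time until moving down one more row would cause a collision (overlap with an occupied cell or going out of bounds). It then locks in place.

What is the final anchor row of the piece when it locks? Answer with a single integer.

Answer: 3

Derivation:
Spawn at (row=0, col=6). Try each row:
  row 0: fits
  row 1: fits
  row 2: fits
  row 3: fits
  row 4: blocked -> lock at row 3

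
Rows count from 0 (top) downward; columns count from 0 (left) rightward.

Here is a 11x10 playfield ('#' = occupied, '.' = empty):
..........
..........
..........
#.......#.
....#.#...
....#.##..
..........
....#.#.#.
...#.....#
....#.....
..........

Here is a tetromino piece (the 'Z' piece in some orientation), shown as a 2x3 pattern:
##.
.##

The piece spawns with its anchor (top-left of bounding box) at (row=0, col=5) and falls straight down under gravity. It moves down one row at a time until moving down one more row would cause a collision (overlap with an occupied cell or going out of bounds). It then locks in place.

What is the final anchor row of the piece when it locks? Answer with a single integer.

Spawn at (row=0, col=5). Try each row:
  row 0: fits
  row 1: fits
  row 2: fits
  row 3: blocked -> lock at row 2

Answer: 2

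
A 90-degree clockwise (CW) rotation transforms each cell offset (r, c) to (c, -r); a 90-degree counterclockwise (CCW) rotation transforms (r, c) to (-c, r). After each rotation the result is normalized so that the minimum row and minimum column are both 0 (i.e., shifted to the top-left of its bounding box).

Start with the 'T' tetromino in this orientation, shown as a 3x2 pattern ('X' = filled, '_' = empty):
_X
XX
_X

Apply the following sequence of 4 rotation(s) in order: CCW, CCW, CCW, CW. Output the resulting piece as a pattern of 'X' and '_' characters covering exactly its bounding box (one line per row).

Answer: X_
XX
X_

Derivation:
Start:
_X
XX
_X
After rotation 1 (CCW):
XXX
_X_
After rotation 2 (CCW):
X_
XX
X_
After rotation 3 (CCW):
_X_
XXX
After rotation 4 (CW):
X_
XX
X_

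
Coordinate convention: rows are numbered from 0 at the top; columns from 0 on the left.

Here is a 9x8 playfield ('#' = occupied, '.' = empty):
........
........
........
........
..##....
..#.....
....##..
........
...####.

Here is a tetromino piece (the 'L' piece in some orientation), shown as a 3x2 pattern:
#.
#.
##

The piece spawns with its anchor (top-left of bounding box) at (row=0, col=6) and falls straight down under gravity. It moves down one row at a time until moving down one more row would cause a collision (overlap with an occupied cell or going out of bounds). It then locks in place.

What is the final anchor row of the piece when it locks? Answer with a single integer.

Spawn at (row=0, col=6). Try each row:
  row 0: fits
  row 1: fits
  row 2: fits
  row 3: fits
  row 4: fits
  row 5: fits
  row 6: blocked -> lock at row 5

Answer: 5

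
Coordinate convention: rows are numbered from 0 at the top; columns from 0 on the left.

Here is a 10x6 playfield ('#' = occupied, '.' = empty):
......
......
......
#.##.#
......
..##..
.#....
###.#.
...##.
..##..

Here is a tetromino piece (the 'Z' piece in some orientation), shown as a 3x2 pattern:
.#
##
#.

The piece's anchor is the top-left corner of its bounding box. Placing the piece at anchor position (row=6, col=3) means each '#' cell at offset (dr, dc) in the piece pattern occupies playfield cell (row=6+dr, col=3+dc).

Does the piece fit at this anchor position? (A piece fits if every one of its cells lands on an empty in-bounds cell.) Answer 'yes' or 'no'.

Check each piece cell at anchor (6, 3):
  offset (0,1) -> (6,4): empty -> OK
  offset (1,0) -> (7,3): empty -> OK
  offset (1,1) -> (7,4): occupied ('#') -> FAIL
  offset (2,0) -> (8,3): occupied ('#') -> FAIL
All cells valid: no

Answer: no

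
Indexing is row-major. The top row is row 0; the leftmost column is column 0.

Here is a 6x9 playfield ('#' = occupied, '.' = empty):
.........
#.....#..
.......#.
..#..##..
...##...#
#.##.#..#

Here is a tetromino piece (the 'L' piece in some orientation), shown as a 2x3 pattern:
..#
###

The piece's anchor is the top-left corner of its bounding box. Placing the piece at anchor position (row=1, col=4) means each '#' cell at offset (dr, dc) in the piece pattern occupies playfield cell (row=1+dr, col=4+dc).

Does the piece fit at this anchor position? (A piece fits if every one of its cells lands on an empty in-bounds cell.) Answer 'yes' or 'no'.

Answer: no

Derivation:
Check each piece cell at anchor (1, 4):
  offset (0,2) -> (1,6): occupied ('#') -> FAIL
  offset (1,0) -> (2,4): empty -> OK
  offset (1,1) -> (2,5): empty -> OK
  offset (1,2) -> (2,6): empty -> OK
All cells valid: no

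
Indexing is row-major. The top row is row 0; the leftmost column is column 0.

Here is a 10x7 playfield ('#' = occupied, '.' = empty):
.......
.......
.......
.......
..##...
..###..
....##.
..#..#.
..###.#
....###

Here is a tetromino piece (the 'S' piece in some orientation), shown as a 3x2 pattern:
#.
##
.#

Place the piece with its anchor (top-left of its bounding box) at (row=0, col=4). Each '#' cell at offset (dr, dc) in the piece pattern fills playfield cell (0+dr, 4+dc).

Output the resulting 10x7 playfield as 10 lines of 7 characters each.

Fill (0+0,4+0) = (0,4)
Fill (0+1,4+0) = (1,4)
Fill (0+1,4+1) = (1,5)
Fill (0+2,4+1) = (2,5)

Answer: ....#..
....##.
.....#.
.......
..##...
..###..
....##.
..#..#.
..###.#
....###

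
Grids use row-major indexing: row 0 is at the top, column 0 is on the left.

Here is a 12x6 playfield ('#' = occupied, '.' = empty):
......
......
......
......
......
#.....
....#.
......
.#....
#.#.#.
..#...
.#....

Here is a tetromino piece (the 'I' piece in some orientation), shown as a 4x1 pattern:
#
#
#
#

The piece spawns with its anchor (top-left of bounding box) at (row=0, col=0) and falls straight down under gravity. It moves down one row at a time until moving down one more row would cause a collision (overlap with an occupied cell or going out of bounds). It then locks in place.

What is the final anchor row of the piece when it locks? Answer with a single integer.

Answer: 1

Derivation:
Spawn at (row=0, col=0). Try each row:
  row 0: fits
  row 1: fits
  row 2: blocked -> lock at row 1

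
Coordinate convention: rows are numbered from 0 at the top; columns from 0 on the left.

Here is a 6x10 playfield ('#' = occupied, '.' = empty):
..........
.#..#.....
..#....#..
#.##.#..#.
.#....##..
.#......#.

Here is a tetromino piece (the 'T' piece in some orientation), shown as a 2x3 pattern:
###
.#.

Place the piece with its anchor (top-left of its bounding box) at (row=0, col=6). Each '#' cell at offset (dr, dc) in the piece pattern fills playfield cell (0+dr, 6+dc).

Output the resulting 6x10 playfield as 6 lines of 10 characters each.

Fill (0+0,6+0) = (0,6)
Fill (0+0,6+1) = (0,7)
Fill (0+0,6+2) = (0,8)
Fill (0+1,6+1) = (1,7)

Answer: ......###.
.#..#..#..
..#....#..
#.##.#..#.
.#....##..
.#......#.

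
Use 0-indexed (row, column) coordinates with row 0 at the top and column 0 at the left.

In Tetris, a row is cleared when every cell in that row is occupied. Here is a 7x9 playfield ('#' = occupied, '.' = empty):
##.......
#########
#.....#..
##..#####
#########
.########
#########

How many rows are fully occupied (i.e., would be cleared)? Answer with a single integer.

Answer: 3

Derivation:
Check each row:
  row 0: 7 empty cells -> not full
  row 1: 0 empty cells -> FULL (clear)
  row 2: 7 empty cells -> not full
  row 3: 2 empty cells -> not full
  row 4: 0 empty cells -> FULL (clear)
  row 5: 1 empty cell -> not full
  row 6: 0 empty cells -> FULL (clear)
Total rows cleared: 3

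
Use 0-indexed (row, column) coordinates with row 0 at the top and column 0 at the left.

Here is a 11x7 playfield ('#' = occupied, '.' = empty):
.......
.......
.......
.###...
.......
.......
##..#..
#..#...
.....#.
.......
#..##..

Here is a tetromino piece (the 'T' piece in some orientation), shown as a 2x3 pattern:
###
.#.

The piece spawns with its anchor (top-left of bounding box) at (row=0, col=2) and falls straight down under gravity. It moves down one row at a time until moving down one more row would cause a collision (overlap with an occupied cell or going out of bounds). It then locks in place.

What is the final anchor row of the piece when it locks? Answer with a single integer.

Spawn at (row=0, col=2). Try each row:
  row 0: fits
  row 1: fits
  row 2: blocked -> lock at row 1

Answer: 1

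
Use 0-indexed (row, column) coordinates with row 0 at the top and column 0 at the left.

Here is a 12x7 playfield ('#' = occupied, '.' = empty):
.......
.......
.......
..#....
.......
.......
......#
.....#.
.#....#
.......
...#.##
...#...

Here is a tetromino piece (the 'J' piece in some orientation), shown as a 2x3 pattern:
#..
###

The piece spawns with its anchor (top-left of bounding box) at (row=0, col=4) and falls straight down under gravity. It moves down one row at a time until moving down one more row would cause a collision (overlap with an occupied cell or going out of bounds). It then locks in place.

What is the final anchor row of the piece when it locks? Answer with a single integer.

Spawn at (row=0, col=4). Try each row:
  row 0: fits
  row 1: fits
  row 2: fits
  row 3: fits
  row 4: fits
  row 5: blocked -> lock at row 4

Answer: 4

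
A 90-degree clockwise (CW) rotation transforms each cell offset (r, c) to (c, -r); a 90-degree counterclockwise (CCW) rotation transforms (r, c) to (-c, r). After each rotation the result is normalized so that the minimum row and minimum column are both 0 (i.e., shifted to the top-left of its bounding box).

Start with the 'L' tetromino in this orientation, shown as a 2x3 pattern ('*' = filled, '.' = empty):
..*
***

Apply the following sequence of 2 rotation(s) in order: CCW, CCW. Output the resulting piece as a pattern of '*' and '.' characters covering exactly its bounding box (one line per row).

Answer: ***
*..

Derivation:
Start:
..*
***
After rotation 1 (CCW):
**
.*
.*
After rotation 2 (CCW):
***
*..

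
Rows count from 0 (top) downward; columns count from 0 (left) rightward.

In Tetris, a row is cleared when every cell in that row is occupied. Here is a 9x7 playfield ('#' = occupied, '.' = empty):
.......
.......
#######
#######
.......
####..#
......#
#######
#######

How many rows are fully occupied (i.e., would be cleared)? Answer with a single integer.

Answer: 4

Derivation:
Check each row:
  row 0: 7 empty cells -> not full
  row 1: 7 empty cells -> not full
  row 2: 0 empty cells -> FULL (clear)
  row 3: 0 empty cells -> FULL (clear)
  row 4: 7 empty cells -> not full
  row 5: 2 empty cells -> not full
  row 6: 6 empty cells -> not full
  row 7: 0 empty cells -> FULL (clear)
  row 8: 0 empty cells -> FULL (clear)
Total rows cleared: 4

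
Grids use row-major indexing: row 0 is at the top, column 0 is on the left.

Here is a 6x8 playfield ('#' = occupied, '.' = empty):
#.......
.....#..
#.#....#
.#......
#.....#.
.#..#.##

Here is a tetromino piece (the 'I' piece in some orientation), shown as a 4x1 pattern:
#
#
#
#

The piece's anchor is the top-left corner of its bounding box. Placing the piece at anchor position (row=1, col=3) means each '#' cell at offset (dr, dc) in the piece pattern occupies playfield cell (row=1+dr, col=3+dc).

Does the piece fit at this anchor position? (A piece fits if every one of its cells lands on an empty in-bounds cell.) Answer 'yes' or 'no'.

Answer: yes

Derivation:
Check each piece cell at anchor (1, 3):
  offset (0,0) -> (1,3): empty -> OK
  offset (1,0) -> (2,3): empty -> OK
  offset (2,0) -> (3,3): empty -> OK
  offset (3,0) -> (4,3): empty -> OK
All cells valid: yes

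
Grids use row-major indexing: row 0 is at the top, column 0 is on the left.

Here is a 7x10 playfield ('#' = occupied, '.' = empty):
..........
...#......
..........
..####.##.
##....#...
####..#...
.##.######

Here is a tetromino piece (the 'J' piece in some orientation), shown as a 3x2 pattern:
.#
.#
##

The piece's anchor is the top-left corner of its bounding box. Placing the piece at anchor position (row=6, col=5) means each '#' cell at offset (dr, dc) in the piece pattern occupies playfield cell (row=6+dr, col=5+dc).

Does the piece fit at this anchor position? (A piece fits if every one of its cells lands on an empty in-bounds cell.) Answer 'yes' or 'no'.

Check each piece cell at anchor (6, 5):
  offset (0,1) -> (6,6): occupied ('#') -> FAIL
  offset (1,1) -> (7,6): out of bounds -> FAIL
  offset (2,0) -> (8,5): out of bounds -> FAIL
  offset (2,1) -> (8,6): out of bounds -> FAIL
All cells valid: no

Answer: no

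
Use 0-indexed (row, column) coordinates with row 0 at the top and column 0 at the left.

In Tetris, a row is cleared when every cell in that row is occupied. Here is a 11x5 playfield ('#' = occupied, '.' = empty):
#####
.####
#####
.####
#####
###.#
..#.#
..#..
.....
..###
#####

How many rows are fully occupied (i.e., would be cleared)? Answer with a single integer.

Answer: 4

Derivation:
Check each row:
  row 0: 0 empty cells -> FULL (clear)
  row 1: 1 empty cell -> not full
  row 2: 0 empty cells -> FULL (clear)
  row 3: 1 empty cell -> not full
  row 4: 0 empty cells -> FULL (clear)
  row 5: 1 empty cell -> not full
  row 6: 3 empty cells -> not full
  row 7: 4 empty cells -> not full
  row 8: 5 empty cells -> not full
  row 9: 2 empty cells -> not full
  row 10: 0 empty cells -> FULL (clear)
Total rows cleared: 4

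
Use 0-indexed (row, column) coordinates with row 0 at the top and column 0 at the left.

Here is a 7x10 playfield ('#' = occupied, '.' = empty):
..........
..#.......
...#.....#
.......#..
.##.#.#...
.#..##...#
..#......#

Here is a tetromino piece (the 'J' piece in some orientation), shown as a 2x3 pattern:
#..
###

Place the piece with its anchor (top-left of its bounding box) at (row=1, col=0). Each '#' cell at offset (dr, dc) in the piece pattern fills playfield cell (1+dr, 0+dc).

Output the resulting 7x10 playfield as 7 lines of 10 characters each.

Fill (1+0,0+0) = (1,0)
Fill (1+1,0+0) = (2,0)
Fill (1+1,0+1) = (2,1)
Fill (1+1,0+2) = (2,2)

Answer: ..........
#.#.......
####.....#
.......#..
.##.#.#...
.#..##...#
..#......#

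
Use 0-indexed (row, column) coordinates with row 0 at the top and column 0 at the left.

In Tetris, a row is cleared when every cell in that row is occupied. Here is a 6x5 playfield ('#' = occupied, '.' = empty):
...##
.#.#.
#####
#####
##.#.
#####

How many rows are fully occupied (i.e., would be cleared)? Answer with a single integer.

Check each row:
  row 0: 3 empty cells -> not full
  row 1: 3 empty cells -> not full
  row 2: 0 empty cells -> FULL (clear)
  row 3: 0 empty cells -> FULL (clear)
  row 4: 2 empty cells -> not full
  row 5: 0 empty cells -> FULL (clear)
Total rows cleared: 3

Answer: 3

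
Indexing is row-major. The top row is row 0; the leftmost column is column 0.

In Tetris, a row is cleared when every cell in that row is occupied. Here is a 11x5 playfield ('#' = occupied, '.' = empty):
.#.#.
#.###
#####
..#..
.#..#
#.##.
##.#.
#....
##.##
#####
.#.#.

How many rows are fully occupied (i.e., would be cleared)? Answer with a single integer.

Check each row:
  row 0: 3 empty cells -> not full
  row 1: 1 empty cell -> not full
  row 2: 0 empty cells -> FULL (clear)
  row 3: 4 empty cells -> not full
  row 4: 3 empty cells -> not full
  row 5: 2 empty cells -> not full
  row 6: 2 empty cells -> not full
  row 7: 4 empty cells -> not full
  row 8: 1 empty cell -> not full
  row 9: 0 empty cells -> FULL (clear)
  row 10: 3 empty cells -> not full
Total rows cleared: 2

Answer: 2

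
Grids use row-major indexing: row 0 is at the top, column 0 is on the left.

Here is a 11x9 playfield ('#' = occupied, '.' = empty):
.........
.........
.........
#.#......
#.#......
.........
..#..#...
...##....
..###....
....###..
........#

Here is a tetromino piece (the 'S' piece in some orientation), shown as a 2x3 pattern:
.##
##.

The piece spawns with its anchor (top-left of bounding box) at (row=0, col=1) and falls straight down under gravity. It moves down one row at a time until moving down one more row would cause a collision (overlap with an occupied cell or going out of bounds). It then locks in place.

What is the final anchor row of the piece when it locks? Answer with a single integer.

Answer: 1

Derivation:
Spawn at (row=0, col=1). Try each row:
  row 0: fits
  row 1: fits
  row 2: blocked -> lock at row 1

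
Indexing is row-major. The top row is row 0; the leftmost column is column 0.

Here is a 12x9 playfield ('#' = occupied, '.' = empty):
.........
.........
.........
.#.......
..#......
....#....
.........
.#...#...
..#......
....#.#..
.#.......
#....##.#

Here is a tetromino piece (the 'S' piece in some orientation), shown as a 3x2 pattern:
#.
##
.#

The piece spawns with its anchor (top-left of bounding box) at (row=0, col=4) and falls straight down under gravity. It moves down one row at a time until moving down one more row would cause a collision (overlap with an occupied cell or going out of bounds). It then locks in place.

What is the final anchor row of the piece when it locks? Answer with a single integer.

Spawn at (row=0, col=4). Try each row:
  row 0: fits
  row 1: fits
  row 2: fits
  row 3: fits
  row 4: blocked -> lock at row 3

Answer: 3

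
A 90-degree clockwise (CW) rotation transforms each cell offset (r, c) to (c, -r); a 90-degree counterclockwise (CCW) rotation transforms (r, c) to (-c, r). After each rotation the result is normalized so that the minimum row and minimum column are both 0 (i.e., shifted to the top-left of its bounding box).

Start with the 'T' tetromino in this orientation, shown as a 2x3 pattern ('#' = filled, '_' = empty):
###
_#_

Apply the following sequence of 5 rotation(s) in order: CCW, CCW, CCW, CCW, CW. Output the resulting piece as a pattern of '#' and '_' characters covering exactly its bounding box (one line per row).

Answer: _#
##
_#

Derivation:
Start:
###
_#_
After rotation 1 (CCW):
#_
##
#_
After rotation 2 (CCW):
_#_
###
After rotation 3 (CCW):
_#
##
_#
After rotation 4 (CCW):
###
_#_
After rotation 5 (CW):
_#
##
_#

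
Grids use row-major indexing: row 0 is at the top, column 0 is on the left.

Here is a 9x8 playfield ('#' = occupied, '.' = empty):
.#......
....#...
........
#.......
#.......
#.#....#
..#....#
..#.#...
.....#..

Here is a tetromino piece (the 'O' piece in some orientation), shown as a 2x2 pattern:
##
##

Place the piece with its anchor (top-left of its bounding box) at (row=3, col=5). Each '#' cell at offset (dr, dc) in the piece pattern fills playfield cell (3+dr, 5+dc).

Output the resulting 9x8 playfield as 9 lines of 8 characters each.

Answer: .#......
....#...
........
#....##.
#....##.
#.#....#
..#....#
..#.#...
.....#..

Derivation:
Fill (3+0,5+0) = (3,5)
Fill (3+0,5+1) = (3,6)
Fill (3+1,5+0) = (4,5)
Fill (3+1,5+1) = (4,6)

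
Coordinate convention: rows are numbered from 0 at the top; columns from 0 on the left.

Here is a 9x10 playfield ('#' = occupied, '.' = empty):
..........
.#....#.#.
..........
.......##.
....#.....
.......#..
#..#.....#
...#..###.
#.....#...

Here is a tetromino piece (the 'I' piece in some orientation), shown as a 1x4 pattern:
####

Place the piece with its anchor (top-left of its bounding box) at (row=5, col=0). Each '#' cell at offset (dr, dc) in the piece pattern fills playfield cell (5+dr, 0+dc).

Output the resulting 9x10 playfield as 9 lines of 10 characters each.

Fill (5+0,0+0) = (5,0)
Fill (5+0,0+1) = (5,1)
Fill (5+0,0+2) = (5,2)
Fill (5+0,0+3) = (5,3)

Answer: ..........
.#....#.#.
..........
.......##.
....#.....
####...#..
#..#.....#
...#..###.
#.....#...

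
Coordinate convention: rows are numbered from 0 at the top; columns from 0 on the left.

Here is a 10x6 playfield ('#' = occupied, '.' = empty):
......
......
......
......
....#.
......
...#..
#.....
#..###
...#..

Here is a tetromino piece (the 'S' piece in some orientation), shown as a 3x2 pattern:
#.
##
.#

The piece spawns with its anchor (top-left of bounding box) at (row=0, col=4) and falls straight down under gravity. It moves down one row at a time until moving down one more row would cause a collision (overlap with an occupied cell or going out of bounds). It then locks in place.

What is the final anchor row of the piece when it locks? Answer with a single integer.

Spawn at (row=0, col=4). Try each row:
  row 0: fits
  row 1: fits
  row 2: fits
  row 3: blocked -> lock at row 2

Answer: 2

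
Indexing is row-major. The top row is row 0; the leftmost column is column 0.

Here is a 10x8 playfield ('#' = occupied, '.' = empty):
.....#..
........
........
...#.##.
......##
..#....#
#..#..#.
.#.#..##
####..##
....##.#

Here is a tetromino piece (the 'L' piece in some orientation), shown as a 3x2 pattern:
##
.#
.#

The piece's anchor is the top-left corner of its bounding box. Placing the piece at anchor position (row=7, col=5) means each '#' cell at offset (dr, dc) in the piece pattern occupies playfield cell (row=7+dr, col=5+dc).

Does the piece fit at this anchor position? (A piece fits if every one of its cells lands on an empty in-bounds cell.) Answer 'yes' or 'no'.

Check each piece cell at anchor (7, 5):
  offset (0,0) -> (7,5): empty -> OK
  offset (0,1) -> (7,6): occupied ('#') -> FAIL
  offset (1,1) -> (8,6): occupied ('#') -> FAIL
  offset (2,1) -> (9,6): empty -> OK
All cells valid: no

Answer: no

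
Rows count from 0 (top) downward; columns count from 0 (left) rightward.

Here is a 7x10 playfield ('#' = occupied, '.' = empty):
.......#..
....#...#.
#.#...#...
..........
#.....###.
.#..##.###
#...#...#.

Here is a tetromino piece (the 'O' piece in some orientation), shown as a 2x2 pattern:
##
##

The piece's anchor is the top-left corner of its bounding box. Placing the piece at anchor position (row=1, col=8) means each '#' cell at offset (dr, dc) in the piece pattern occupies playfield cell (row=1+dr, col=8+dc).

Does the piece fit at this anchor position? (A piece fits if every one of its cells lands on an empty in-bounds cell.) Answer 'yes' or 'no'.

Answer: no

Derivation:
Check each piece cell at anchor (1, 8):
  offset (0,0) -> (1,8): occupied ('#') -> FAIL
  offset (0,1) -> (1,9): empty -> OK
  offset (1,0) -> (2,8): empty -> OK
  offset (1,1) -> (2,9): empty -> OK
All cells valid: no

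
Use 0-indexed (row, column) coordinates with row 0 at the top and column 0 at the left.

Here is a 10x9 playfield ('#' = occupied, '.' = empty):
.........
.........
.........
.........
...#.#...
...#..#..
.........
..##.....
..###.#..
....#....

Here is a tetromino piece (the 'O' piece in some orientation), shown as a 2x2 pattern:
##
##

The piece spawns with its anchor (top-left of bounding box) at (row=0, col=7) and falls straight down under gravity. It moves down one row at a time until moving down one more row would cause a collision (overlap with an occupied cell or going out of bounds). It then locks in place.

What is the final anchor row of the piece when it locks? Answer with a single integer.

Spawn at (row=0, col=7). Try each row:
  row 0: fits
  row 1: fits
  row 2: fits
  row 3: fits
  row 4: fits
  row 5: fits
  row 6: fits
  row 7: fits
  row 8: fits
  row 9: blocked -> lock at row 8

Answer: 8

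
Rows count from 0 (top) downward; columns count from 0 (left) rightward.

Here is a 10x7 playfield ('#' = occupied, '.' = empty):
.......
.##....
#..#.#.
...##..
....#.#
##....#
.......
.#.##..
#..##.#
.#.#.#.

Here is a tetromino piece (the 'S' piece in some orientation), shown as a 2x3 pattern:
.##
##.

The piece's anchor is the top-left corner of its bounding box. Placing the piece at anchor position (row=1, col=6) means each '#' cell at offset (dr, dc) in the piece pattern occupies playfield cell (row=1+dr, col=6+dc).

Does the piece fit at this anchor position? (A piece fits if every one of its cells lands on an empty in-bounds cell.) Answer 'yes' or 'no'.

Check each piece cell at anchor (1, 6):
  offset (0,1) -> (1,7): out of bounds -> FAIL
  offset (0,2) -> (1,8): out of bounds -> FAIL
  offset (1,0) -> (2,6): empty -> OK
  offset (1,1) -> (2,7): out of bounds -> FAIL
All cells valid: no

Answer: no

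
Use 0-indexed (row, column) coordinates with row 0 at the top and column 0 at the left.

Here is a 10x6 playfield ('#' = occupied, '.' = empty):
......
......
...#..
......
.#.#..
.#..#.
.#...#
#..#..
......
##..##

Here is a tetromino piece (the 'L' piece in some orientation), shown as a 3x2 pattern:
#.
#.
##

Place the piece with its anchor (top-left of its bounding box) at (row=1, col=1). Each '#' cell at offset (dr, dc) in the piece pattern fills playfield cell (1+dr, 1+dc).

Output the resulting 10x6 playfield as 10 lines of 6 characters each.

Answer: ......
.#....
.#.#..
.##...
.#.#..
.#..#.
.#...#
#..#..
......
##..##

Derivation:
Fill (1+0,1+0) = (1,1)
Fill (1+1,1+0) = (2,1)
Fill (1+2,1+0) = (3,1)
Fill (1+2,1+1) = (3,2)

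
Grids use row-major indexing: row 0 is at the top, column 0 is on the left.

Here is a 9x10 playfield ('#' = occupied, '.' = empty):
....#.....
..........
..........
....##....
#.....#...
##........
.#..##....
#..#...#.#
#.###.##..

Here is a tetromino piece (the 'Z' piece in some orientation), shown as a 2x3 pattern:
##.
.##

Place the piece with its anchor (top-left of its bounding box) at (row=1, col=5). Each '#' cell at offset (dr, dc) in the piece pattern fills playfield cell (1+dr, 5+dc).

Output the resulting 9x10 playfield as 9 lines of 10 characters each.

Answer: ....#.....
.....##...
......##..
....##....
#.....#...
##........
.#..##....
#..#...#.#
#.###.##..

Derivation:
Fill (1+0,5+0) = (1,5)
Fill (1+0,5+1) = (1,6)
Fill (1+1,5+1) = (2,6)
Fill (1+1,5+2) = (2,7)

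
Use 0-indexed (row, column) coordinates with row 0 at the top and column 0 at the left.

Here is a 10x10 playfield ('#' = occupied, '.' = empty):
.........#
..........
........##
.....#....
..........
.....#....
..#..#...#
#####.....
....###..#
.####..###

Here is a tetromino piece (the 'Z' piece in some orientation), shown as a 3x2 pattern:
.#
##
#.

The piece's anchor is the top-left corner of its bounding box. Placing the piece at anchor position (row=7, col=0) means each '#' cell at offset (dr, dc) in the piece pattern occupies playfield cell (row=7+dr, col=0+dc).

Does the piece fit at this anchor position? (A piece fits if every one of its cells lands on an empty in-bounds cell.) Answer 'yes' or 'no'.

Answer: no

Derivation:
Check each piece cell at anchor (7, 0):
  offset (0,1) -> (7,1): occupied ('#') -> FAIL
  offset (1,0) -> (8,0): empty -> OK
  offset (1,1) -> (8,1): empty -> OK
  offset (2,0) -> (9,0): empty -> OK
All cells valid: no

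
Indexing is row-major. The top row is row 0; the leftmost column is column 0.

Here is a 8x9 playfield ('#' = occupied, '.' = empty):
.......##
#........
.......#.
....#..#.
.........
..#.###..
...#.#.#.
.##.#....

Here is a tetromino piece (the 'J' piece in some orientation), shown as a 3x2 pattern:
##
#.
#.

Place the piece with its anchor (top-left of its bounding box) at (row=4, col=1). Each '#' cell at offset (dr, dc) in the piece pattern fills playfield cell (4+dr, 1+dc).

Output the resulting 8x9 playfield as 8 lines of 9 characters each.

Answer: .......##
#........
.......#.
....#..#.
.##......
.##.###..
.#.#.#.#.
.##.#....

Derivation:
Fill (4+0,1+0) = (4,1)
Fill (4+0,1+1) = (4,2)
Fill (4+1,1+0) = (5,1)
Fill (4+2,1+0) = (6,1)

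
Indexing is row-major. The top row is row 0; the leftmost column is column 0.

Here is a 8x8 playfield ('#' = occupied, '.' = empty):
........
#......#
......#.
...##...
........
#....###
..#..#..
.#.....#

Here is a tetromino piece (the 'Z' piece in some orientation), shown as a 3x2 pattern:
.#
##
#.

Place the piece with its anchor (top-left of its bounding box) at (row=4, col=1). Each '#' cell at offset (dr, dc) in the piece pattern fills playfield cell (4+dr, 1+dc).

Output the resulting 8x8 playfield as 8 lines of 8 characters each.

Fill (4+0,1+1) = (4,2)
Fill (4+1,1+0) = (5,1)
Fill (4+1,1+1) = (5,2)
Fill (4+2,1+0) = (6,1)

Answer: ........
#......#
......#.
...##...
..#.....
###..###
.##..#..
.#.....#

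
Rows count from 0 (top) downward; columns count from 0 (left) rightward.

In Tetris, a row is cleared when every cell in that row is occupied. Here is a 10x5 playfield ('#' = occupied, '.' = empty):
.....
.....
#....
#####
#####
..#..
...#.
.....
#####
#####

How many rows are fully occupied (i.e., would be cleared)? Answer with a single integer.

Answer: 4

Derivation:
Check each row:
  row 0: 5 empty cells -> not full
  row 1: 5 empty cells -> not full
  row 2: 4 empty cells -> not full
  row 3: 0 empty cells -> FULL (clear)
  row 4: 0 empty cells -> FULL (clear)
  row 5: 4 empty cells -> not full
  row 6: 4 empty cells -> not full
  row 7: 5 empty cells -> not full
  row 8: 0 empty cells -> FULL (clear)
  row 9: 0 empty cells -> FULL (clear)
Total rows cleared: 4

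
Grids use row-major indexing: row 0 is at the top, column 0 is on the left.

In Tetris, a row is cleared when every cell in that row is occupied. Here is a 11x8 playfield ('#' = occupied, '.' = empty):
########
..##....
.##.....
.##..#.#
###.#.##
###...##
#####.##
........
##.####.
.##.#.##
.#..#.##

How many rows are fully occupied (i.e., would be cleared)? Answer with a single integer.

Answer: 1

Derivation:
Check each row:
  row 0: 0 empty cells -> FULL (clear)
  row 1: 6 empty cells -> not full
  row 2: 6 empty cells -> not full
  row 3: 4 empty cells -> not full
  row 4: 2 empty cells -> not full
  row 5: 3 empty cells -> not full
  row 6: 1 empty cell -> not full
  row 7: 8 empty cells -> not full
  row 8: 2 empty cells -> not full
  row 9: 3 empty cells -> not full
  row 10: 4 empty cells -> not full
Total rows cleared: 1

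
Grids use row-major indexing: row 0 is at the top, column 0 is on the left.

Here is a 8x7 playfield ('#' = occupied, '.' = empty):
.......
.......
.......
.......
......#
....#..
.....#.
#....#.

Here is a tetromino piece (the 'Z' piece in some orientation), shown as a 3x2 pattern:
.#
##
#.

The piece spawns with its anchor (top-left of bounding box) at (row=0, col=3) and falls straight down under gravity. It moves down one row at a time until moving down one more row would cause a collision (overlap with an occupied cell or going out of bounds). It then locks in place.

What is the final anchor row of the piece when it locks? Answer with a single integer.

Answer: 3

Derivation:
Spawn at (row=0, col=3). Try each row:
  row 0: fits
  row 1: fits
  row 2: fits
  row 3: fits
  row 4: blocked -> lock at row 3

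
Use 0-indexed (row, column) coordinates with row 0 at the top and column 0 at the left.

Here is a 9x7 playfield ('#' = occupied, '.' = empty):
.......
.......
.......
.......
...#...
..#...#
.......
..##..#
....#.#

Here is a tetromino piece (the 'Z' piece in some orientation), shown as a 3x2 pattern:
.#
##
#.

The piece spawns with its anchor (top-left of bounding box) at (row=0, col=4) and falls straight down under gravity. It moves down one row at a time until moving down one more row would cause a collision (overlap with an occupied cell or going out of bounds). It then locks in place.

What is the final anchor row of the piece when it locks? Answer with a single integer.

Answer: 5

Derivation:
Spawn at (row=0, col=4). Try each row:
  row 0: fits
  row 1: fits
  row 2: fits
  row 3: fits
  row 4: fits
  row 5: fits
  row 6: blocked -> lock at row 5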